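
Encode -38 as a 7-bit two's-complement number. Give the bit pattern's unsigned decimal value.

90

38 in 7 bits: 0100110
Invert: 1011001
Add 1:  1011010 = 90
(Check: 2^7 - 38 = 128 - 38 = 90.)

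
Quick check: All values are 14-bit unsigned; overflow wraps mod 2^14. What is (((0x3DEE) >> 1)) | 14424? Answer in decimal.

0x3DEE = 11110111101110
→ >> 1 → 01111011110111 = 7927
14424 = 11100001011000
→ | → 11111011111111 = 16127

16127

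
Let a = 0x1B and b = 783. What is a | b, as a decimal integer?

0x1B = 0000011011
783 = 1100001111
 OR → 1100011111 = 799

799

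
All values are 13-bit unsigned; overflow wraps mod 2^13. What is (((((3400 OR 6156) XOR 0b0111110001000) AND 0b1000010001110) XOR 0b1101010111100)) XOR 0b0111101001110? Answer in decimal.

1398

3400 = 0110101001000
6156 = 1100000001100
→ OR → 1110101001100 = 7500
0b0111110001000 = 0111110001000
→ XOR → 1001011000100 = 4804
0b1000010001110 = 1000010001110
→ AND → 1000010000100 = 4228
0b1101010111100 = 1101010111100
→ XOR → 0101000111000 = 2616
0b0111101001110 = 0111101001110
→ XOR → 0010101110110 = 1398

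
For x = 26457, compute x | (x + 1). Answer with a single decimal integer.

x = 110011101011001 = 26457
x + 1 = 110011101011010
OR    = 110011101011011 = 26459
(x | (x + 1) sets the lowest cleared bit.)

26459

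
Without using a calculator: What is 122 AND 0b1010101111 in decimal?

122 = 0001111010
b = 1010101111
AND → 0000101010 = 42

42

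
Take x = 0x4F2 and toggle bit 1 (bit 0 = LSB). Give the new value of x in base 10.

1264

x = 10011110010
bit 1 is currently 1; toggle it via x ^ (1 << 1) = x ^ 2
→ 10011110000 = 1264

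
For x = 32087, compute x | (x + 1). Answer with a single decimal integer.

32095

x = 111110101010111 = 32087
x + 1 = 111110101011000
OR    = 111110101011111 = 32095
(x | (x + 1) sets the lowest cleared bit.)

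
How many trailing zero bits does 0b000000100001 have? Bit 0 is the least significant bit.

0

0b000000100001 = 100001
Trailing zeros: 0, so the lowest set bit is bit 0 (value 1).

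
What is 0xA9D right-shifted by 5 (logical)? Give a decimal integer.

84

0xA9D = 101010011101
shift right by 5 → 000001010100 = 84
(equivalently, floor(2717 / 32))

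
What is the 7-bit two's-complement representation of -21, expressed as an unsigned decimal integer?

107

21 in 7 bits: 0010101
Invert: 1101010
Add 1:  1101011 = 107
(Check: 2^7 - 21 = 128 - 21 = 107.)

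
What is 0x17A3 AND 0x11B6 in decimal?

4514

0x17A3 = 1011110100011
0x11B6 = 1000110110110
AND → 1000110100010 = 4514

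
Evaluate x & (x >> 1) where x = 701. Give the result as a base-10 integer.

28

x = 1010111101 = 701
x>>1 = 0101011110
AND  = 0000011100 = 28
(x & (x >> 1) has a 1 wherever x has two consecutive 1 bits.)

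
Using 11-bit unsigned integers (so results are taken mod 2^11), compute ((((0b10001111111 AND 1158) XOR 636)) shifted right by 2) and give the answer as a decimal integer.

414

0b10001111111 = 10001111111
1158 = 10010000110
→ AND → 10000000110 = 1030
636 = 01001111100
→ XOR → 11001111010 = 1658
→ shifted right by 2 → 00110011110 = 414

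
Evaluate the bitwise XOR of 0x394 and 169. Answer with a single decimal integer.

0x394 = 1110010100
169 = 0010101001
XOR → 1100111101 = 829

829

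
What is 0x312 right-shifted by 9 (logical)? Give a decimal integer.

1

0x312 = 1100010010
shift right by 9 → 0000000001 = 1
(equivalently, floor(786 / 512))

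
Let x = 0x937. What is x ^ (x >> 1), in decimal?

x = 100100110111 = 2359
x>>1 = 010010011011
XOR  = 110110101100 = 3500
(x ^ (x >> 1) gives the standard binary-reflected Gray code of x.)

3500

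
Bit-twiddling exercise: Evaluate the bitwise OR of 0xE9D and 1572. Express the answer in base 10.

0xE9D = 111010011101
1572 = 011000100100
 OR → 111010111101 = 3773

3773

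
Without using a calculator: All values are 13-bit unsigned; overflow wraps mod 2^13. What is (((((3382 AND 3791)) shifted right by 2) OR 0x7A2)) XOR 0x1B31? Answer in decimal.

3382 = 0110100110110
3791 = 0111011001111
→ AND → 0110000000110 = 3078
→ shifted right by 2 → 0001100000001 = 769
0x7A2 = 0011110100010
→ OR → 0011110100011 = 1955
0x1B31 = 1101100110001
→ XOR → 1110010010010 = 7314

7314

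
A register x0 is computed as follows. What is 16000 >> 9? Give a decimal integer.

31

16000 = 11111010000000
shift right by 9 → 00000000011111 = 31
(equivalently, floor(16000 / 512))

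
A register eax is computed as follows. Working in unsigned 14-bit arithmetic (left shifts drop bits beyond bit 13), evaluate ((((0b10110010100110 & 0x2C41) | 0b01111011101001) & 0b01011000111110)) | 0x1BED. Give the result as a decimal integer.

8173

0b10110010100110 = 10110010100110
0x2C41 = 10110001000001
→ & → 10110000000000 = 11264
0b01111011101001 = 01111011101001
→ | → 11111011101001 = 16105
0b01011000111110 = 01011000111110
→ & → 01011000101000 = 5672
0x1BED = 01101111101101
→ | → 01111111101101 = 8173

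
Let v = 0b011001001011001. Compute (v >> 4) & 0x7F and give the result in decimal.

37

v = 011001001011001
Shift right by 4: 01100100101
Mask low 7 bits: 0100101 = 37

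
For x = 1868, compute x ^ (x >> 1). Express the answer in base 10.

x = 11101001100 = 1868
x>>1 = 01110100110
XOR  = 10011101010 = 1258
(x ^ (x >> 1) gives the standard binary-reflected Gray code of x.)

1258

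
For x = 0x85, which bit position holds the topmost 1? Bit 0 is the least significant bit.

0x85 = 10000101
The topmost 1 is at position 7 (since 2^7 = 128 ≤ 133 < 256).

7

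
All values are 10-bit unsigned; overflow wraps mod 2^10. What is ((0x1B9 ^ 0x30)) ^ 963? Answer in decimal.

0x1B9 = 0110111001
0x30 = 0000110000
→ ^ → 0110001001 = 393
963 = 1111000011
→ ^ → 1001001010 = 586

586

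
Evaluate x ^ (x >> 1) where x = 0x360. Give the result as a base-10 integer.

720

x = 1101100000 = 864
x>>1 = 0110110000
XOR  = 1011010000 = 720
(x ^ (x >> 1) gives the standard binary-reflected Gray code of x.)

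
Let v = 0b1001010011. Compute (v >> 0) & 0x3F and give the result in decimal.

v = 1001010011
Shift right by 0: 1001010011
Mask low 6 bits: 010011 = 19

19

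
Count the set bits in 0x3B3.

0x3B3 = 1110110011
Count the 1s: 1 + 1 + 1 + 1 + 1 + 1 + 1 = 7

7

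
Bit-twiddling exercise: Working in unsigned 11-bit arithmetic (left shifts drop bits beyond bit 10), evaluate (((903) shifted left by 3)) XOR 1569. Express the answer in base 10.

537

903 = 01110000111
→ shifted left by 3 (mod 2^11) → 10000111000 = 1080
1569 = 11000100001
→ XOR → 01000011001 = 537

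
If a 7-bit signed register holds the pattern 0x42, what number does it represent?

pattern = 1000010 (MSB is 1 ⇒ negative)
Invert: 0111101, add 1 → 0111110 = 62, so the value is -62.
(Equivalently: 66 - 2^7 = 66 - 128 = -62.)

-62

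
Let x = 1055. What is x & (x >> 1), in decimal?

x = 10000011111 = 1055
x>>1 = 01000001111
AND  = 00000001111 = 15
(x & (x >> 1) has a 1 wherever x has two consecutive 1 bits.)

15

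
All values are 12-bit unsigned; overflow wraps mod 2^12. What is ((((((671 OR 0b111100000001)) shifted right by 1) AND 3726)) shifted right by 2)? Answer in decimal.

419

671 = 001010011111
0b111100000001 = 111100000001
→ OR → 111110011111 = 3999
→ shifted right by 1 → 011111001111 = 1999
3726 = 111010001110
→ AND → 011010001110 = 1678
→ shifted right by 2 → 000110100011 = 419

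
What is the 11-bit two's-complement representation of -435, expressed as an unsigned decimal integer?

435 in 11 bits: 00110110011
Invert: 11001001100
Add 1:  11001001101 = 1613
(Check: 2^11 - 435 = 2048 - 435 = 1613.)

1613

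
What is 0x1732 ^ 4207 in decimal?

1885

0x1732 = 1011100110010
4207 = 1000001101111
XOR → 0011101011101 = 1885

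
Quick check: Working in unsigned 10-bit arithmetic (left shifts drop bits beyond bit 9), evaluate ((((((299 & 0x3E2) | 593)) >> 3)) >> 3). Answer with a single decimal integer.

299 = 0100101011
0x3E2 = 1111100010
→ & → 0100100010 = 290
593 = 1001010001
→ | → 1101110011 = 883
→ >> 3 → 0001101110 = 110
→ >> 3 → 0000001101 = 13

13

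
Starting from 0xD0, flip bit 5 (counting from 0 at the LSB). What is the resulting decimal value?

x = 011010000
bit 5 is currently 0; toggle it via x ^ (1 << 5) = x ^ 32
→ 011110000 = 240

240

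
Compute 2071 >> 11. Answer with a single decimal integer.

2071 = 100000010111
shift right by 11 → 000000000001 = 1
(equivalently, floor(2071 / 2048))

1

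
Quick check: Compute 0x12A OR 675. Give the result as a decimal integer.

939

0x12A = 0100101010
675 = 1010100011
 OR → 1110101011 = 939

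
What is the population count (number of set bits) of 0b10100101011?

n = 10100101011
Count the 1s: 1 + 1 + 1 + 1 + 1 + 1 = 6

6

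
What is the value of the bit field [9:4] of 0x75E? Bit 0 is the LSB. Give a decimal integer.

v = 0011101011110
Shift right by 4: 001110101
Mask low 6 bits: 110101 = 53

53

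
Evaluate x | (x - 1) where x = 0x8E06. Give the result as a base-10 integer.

36359

x = 1000111000000110 = 36358
x - 1 = 1000111000000101
OR    = 1000111000000111 = 36359
(x | (x - 1) sets all bits below the lowest set bit.)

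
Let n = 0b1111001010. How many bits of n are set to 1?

6

n = 1111001010
Count the 1s: 1 + 1 + 1 + 1 + 1 + 1 = 6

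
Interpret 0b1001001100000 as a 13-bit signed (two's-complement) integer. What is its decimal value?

-3488

pattern = 1001001100000 (MSB is 1 ⇒ negative)
Invert: 0110110011111, add 1 → 0110110100000 = 3488, so the value is -3488.
(Equivalently: 4704 - 2^13 = 4704 - 8192 = -3488.)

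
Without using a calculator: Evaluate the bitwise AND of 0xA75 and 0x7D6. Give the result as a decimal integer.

596

0xA75 = 101001110101
0x7D6 = 011111010110
AND → 001001010100 = 596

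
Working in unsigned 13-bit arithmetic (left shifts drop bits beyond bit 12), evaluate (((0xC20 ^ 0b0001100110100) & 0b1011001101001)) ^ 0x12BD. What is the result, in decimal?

0xC20 = 0110000100000
0b0001100110100 = 0001100110100
→ ^ → 0111100010100 = 3860
0b1011001101001 = 1011001101001
→ & → 0011000000000 = 1536
0x12BD = 1001010111101
→ ^ → 1010010111101 = 5309

5309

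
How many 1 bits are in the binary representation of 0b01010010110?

5

n = 1010010110
Count the 1s: 1 + 1 + 1 + 1 + 1 = 5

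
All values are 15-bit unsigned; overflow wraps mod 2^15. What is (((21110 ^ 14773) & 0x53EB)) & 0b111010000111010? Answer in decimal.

21110 = 101001001110110
14773 = 011100110110101
→ ^ → 110101111000011 = 27587
0x53EB = 101001111101011
→ & → 100001111000011 = 17347
0b111010000111010 = 111010000111010
→ & → 100000000000010 = 16386

16386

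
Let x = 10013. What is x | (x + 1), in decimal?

x = 10011100011101 = 10013
x + 1 = 10011100011110
OR    = 10011100011111 = 10015
(x | (x + 1) sets the lowest cleared bit.)

10015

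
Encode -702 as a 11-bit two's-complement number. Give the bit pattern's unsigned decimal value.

1346

702 in 11 bits: 01010111110
Invert: 10101000001
Add 1:  10101000010 = 1346
(Check: 2^11 - 702 = 2048 - 702 = 1346.)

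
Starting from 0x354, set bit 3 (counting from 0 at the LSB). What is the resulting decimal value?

x = 01101010100
bit 3 is currently 0; set it via x | (1 << 3) = x | 8
→ 01101011100 = 860

860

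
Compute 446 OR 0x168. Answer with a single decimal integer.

446 = 110111110
0x168 = 101101000
 OR → 111111110 = 510

510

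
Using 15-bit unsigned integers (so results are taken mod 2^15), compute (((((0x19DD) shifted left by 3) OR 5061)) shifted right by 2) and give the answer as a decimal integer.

0x19DD = 001100111011101
→ shifted left by 3 (mod 2^15) → 100111011101000 = 20200
5061 = 001001111000101
→ OR → 101111111101101 = 24557
→ shifted right by 2 → 001011111111011 = 6139

6139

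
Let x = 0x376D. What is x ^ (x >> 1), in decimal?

11483

x = 11011101101101 = 14189
x>>1 = 01101110110110
XOR  = 10110011011011 = 11483
(x ^ (x >> 1) gives the standard binary-reflected Gray code of x.)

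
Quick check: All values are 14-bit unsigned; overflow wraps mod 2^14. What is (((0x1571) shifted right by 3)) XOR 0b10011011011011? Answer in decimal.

0x1571 = 01010101110001
→ shifted right by 3 → 00001010101110 = 686
0b10011011011011 = 10011011011011
→ XOR → 10010001110101 = 9333

9333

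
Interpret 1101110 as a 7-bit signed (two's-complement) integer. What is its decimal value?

-18

pattern = 1101110 (MSB is 1 ⇒ negative)
Invert: 0010001, add 1 → 0010010 = 18, so the value is -18.
(Equivalently: 110 - 2^7 = 110 - 128 = -18.)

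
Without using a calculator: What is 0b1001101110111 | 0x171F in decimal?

a = 1001101110111
0x171F = 1011100011111
 OR → 1011101111111 = 6015

6015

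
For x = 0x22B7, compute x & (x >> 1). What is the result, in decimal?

x = 10001010110111 = 8887
x>>1 = 01000101011011
AND  = 00000000010011 = 19
(x & (x >> 1) has a 1 wherever x has two consecutive 1 bits.)

19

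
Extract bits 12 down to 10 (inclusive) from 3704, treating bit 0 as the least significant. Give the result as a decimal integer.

v = 0111001111000
Shift right by 10: 011
Mask low 3 bits: 011 = 3

3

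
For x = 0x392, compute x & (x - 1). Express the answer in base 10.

x = 1110010010 = 914
x - 1 = 1110010001
AND   = 1110010000 = 912
(x & (x - 1) clears the lowest set bit of x.)

912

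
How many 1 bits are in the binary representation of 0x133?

0x133 = 100110011
Count the 1s: 1 + 1 + 1 + 1 + 1 = 5

5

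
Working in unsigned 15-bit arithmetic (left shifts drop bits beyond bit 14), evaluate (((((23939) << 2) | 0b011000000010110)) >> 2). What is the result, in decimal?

7559

23939 = 101110110000011
→ << 2 (mod 2^15) → 111011000001100 = 30220
0b011000000010110 = 011000000010110
→ | → 111011000011110 = 30238
→ >> 2 → 001110110000111 = 7559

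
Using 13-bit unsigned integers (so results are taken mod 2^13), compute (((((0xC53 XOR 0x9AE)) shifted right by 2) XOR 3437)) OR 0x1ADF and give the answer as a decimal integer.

0xC53 = 0110001010011
0x9AE = 0100110101110
→ XOR → 0010111111101 = 1533
→ shifted right by 2 → 0000101111111 = 383
3437 = 0110101101101
→ XOR → 0110000010010 = 3090
0x1ADF = 1101011011111
→ OR → 1111011011111 = 7903

7903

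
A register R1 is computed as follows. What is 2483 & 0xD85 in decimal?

2483 = 100110110011
0xD85 = 110110000101
AND → 100110000001 = 2433

2433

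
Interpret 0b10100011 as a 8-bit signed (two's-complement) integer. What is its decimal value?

pattern = 10100011 (MSB is 1 ⇒ negative)
Invert: 01011100, add 1 → 01011101 = 93, so the value is -93.
(Equivalently: 163 - 2^8 = 163 - 256 = -93.)

-93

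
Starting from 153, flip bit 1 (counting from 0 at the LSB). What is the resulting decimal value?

x = 000010011001
bit 1 is currently 0; toggle it via x ^ (1 << 1) = x ^ 2
→ 000010011011 = 155

155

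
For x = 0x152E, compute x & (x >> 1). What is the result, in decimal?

6

x = 1010100101110 = 5422
x>>1 = 0101010010111
AND  = 0000000000110 = 6
(x & (x >> 1) has a 1 wherever x has two consecutive 1 bits.)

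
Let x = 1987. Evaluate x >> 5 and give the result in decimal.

62

1987 = 11111000011
shift right by 5 → 00000111110 = 62
(equivalently, floor(1987 / 32))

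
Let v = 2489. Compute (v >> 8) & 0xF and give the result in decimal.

9

v = 100110111001
Shift right by 8: 1001
Mask low 4 bits: 1001 = 9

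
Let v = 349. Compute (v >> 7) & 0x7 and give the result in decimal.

2

v = 00101011101
Shift right by 7: 0010
Mask low 3 bits: 010 = 2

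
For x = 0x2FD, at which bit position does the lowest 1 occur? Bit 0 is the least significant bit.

0

0x2FD = 1011111101
Trailing zeros: 0, so the lowest set bit is bit 0 (value 1).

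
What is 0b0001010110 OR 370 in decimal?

a = 001010110
370 = 101110010
 OR → 101110110 = 374

374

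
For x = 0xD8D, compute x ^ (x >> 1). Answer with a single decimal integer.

2891

x = 110110001101 = 3469
x>>1 = 011011000110
XOR  = 101101001011 = 2891
(x ^ (x >> 1) gives the standard binary-reflected Gray code of x.)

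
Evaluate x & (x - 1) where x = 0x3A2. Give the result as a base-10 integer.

928

x = 1110100010 = 930
x - 1 = 1110100001
AND   = 1110100000 = 928
(x & (x - 1) clears the lowest set bit of x.)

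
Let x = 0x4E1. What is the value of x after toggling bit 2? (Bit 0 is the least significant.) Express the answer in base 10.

1253

x = 010011100001
bit 2 is currently 0; toggle it via x ^ (1 << 2) = x ^ 4
→ 010011100101 = 1253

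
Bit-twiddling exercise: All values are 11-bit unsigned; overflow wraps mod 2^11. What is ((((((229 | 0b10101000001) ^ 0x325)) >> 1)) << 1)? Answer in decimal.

229 = 00011100101
0b10101000001 = 10101000001
→ | → 10111100101 = 1509
0x325 = 01100100101
→ ^ → 11011000000 = 1728
→ >> 1 → 01101100000 = 864
→ << 1 (mod 2^11) → 11011000000 = 1728

1728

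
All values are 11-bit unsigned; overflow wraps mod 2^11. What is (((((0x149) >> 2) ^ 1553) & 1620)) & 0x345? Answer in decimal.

0x149 = 00101001001
→ >> 2 → 00001010010 = 82
1553 = 11000010001
→ ^ → 11001000011 = 1603
1620 = 11001010100
→ & → 11001000000 = 1600
0x345 = 01101000101
→ & → 01001000000 = 576

576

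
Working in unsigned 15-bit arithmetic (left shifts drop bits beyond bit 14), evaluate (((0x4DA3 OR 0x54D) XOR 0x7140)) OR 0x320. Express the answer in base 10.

0x4DA3 = 100110110100011
0x54D = 000010101001101
→ OR → 100110111101111 = 19951
0x7140 = 111000101000000
→ XOR → 011110010101111 = 15535
0x320 = 000001100100000
→ OR → 011111110101111 = 16303

16303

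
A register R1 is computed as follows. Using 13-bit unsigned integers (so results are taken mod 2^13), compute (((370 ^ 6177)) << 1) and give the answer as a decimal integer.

4774

370 = 0000101110010
6177 = 1100000100001
→ ^ → 1100101010011 = 6483
→ << 1 (mod 2^13) → 1001010100110 = 4774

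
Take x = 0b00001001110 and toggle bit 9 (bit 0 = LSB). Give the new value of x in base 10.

x = 00001001110
bit 9 is currently 0; toggle it via x ^ (1 << 9) = x ^ 512
→ 01001001110 = 590

590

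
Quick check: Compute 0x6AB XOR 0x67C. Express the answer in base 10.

0x6AB = 11010101011
0x67C = 11001111100
XOR → 00011010111 = 215

215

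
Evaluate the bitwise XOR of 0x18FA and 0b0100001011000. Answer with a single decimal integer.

4258

0x18FA = 1100011111010
b = 0100001011000
XOR → 1000010100010 = 4258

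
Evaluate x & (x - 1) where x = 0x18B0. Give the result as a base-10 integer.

6304

x = 1100010110000 = 6320
x - 1 = 1100010101111
AND   = 1100010100000 = 6304
(x & (x - 1) clears the lowest set bit of x.)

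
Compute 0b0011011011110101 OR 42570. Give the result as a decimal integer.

a = 0011011011110101
42570 = 1010011001001010
 OR → 1011011011111111 = 46847

46847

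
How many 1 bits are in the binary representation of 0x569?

0x569 = 10101101001
Count the 1s: 1 + 1 + 1 + 1 + 1 + 1 = 6

6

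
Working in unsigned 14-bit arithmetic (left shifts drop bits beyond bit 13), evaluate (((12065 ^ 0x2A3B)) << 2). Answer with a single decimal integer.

5224

12065 = 10111100100001
0x2A3B = 10101000111011
→ ^ → 00010100011010 = 1306
→ << 2 (mod 2^14) → 01010001101000 = 5224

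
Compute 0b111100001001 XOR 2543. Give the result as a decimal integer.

1766

a = 111100001001
2543 = 100111101111
XOR → 011011100110 = 1766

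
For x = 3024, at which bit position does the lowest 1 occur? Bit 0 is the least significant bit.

4

3024 = 101111010000
Trailing zeros: 4, so the lowest set bit is bit 4 (value 16).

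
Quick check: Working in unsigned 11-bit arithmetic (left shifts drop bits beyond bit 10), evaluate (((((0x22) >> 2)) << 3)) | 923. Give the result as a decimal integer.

987

0x22 = 00000100010
→ >> 2 → 00000001000 = 8
→ << 3 (mod 2^11) → 00001000000 = 64
923 = 01110011011
→ | → 01111011011 = 987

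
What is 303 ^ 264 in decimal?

39

303 = 100101111
264 = 100001000
XOR → 000100111 = 39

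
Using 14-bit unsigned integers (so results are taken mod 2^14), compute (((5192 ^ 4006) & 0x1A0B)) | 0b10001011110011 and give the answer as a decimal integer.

5192 = 01010001001000
4006 = 00111110100110
→ ^ → 01101111101110 = 7150
0x1A0B = 01101000001011
→ & → 01101000001010 = 6666
0b10001011110011 = 10001011110011
→ | → 11101011111011 = 15099

15099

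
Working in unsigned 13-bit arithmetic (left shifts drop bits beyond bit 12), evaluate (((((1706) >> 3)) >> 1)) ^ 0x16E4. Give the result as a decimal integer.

5774

1706 = 0011010101010
→ >> 3 → 0000011010101 = 213
→ >> 1 → 0000001101010 = 106
0x16E4 = 1011011100100
→ ^ → 1011010001110 = 5774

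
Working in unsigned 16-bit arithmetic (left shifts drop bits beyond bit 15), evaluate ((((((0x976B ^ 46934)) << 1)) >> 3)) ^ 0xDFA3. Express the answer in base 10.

55212

0x976B = 1001011101101011
46934 = 1011011101010110
→ ^ → 0010000000111101 = 8253
→ << 1 (mod 2^16) → 0100000001111010 = 16506
→ >> 3 → 0000100000001111 = 2063
0xDFA3 = 1101111110100011
→ ^ → 1101011110101100 = 55212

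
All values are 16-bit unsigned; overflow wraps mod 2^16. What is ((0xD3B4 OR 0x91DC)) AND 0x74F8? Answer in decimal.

0xD3B4 = 1101001110110100
0x91DC = 1001000111011100
→ OR → 1101001111111100 = 54268
0x74F8 = 0111010011111000
→ AND → 0101000011111000 = 20728

20728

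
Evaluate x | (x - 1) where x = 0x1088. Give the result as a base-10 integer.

x = 1000010001000 = 4232
x - 1 = 1000010000111
OR    = 1000010001111 = 4239
(x | (x - 1) sets all bits below the lowest set bit.)

4239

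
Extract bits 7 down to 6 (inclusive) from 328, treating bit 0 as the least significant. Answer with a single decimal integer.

v = 0101001000
Shift right by 6: 0101
Mask low 2 bits: 01 = 1

1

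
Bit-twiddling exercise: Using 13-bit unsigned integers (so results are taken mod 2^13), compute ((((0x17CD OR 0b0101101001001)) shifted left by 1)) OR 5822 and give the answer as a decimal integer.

0x17CD = 1011111001101
0b0101101001001 = 0101101001001
→ OR → 1111111001101 = 8141
→ shifted left by 1 (mod 2^13) → 1111110011010 = 8090
5822 = 1011010111110
→ OR → 1111110111110 = 8126

8126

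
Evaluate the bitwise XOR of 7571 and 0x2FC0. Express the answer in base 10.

12883

7571 = 01110110010011
0x2FC0 = 10111111000000
XOR → 11001001010011 = 12883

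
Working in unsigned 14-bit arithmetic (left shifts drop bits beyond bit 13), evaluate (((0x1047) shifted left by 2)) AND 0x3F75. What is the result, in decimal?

276

0x1047 = 01000001000111
→ shifted left by 2 (mod 2^14) → 00000100011100 = 284
0x3F75 = 11111101110101
→ AND → 00000100010100 = 276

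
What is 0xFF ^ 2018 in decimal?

0xFF = 00011111111
2018 = 11111100010
XOR → 11100011101 = 1821

1821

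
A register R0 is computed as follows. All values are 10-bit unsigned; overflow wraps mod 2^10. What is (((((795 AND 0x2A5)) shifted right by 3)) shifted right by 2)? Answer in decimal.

795 = 1100011011
0x2A5 = 1010100101
→ AND → 1000000001 = 513
→ shifted right by 3 → 0001000000 = 64
→ shifted right by 2 → 0000010000 = 16

16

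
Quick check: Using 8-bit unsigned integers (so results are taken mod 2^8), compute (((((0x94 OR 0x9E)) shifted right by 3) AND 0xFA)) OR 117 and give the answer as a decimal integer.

119

0x94 = 10010100
0x9E = 10011110
→ OR → 10011110 = 158
→ shifted right by 3 → 00010011 = 19
0xFA = 11111010
→ AND → 00010010 = 18
117 = 01110101
→ OR → 01110111 = 119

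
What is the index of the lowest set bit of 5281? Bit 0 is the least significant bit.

0

5281 = 1010010100001
Trailing zeros: 0, so the lowest set bit is bit 0 (value 1).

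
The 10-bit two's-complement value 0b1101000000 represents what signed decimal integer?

-192

pattern = 1101000000 (MSB is 1 ⇒ negative)
Invert: 0010111111, add 1 → 0011000000 = 192, so the value is -192.
(Equivalently: 832 - 2^10 = 832 - 1024 = -192.)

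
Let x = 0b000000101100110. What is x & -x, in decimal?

x = 101100110 = 358
-x (two's complement) = …010011010
AND   = 000000010 = 2
(x & -x isolates the lowest set bit of x.)

2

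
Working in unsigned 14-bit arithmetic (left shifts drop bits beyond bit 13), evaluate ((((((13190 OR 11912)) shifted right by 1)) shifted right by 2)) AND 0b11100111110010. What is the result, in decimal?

13190 = 11001110000110
11912 = 10111010001000
→ OR → 11111110001110 = 16270
→ shifted right by 1 → 01111111000111 = 8135
→ shifted right by 2 → 00011111110001 = 2033
0b11100111110010 = 11100111110010
→ AND → 00000111110000 = 496

496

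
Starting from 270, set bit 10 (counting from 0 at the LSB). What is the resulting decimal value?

1294

x = 000100001110
bit 10 is currently 0; set it via x | (1 << 10) = x | 1024
→ 010100001110 = 1294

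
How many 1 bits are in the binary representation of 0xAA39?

0xAA39 = 1010101000111001
Count the 1s: 1 + 1 + 1 + 1 + 1 + 1 + 1 + 1 = 8

8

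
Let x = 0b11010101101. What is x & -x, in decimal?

1

x = 11010101101 = 1709
-x (two's complement) = …00101010011
AND   = 00000000001 = 1
(x & -x isolates the lowest set bit of x.)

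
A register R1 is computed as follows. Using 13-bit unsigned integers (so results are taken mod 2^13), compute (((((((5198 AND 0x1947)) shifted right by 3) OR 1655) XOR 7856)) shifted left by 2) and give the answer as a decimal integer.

5198 = 1010001001110
0x1947 = 1100101000111
→ AND → 1000001000110 = 4166
→ shifted right by 3 → 0001000001000 = 520
1655 = 0011001110111
→ OR → 0011001111111 = 1663
7856 = 1111010110000
→ XOR → 1100011001111 = 6351
→ shifted left by 2 (mod 2^13) → 0001100111100 = 828

828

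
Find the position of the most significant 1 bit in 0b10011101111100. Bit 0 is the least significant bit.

13

0b10011101111100 = 10011101111100
The topmost 1 is at position 13 (since 2^13 = 8192 ≤ 10108 < 16384).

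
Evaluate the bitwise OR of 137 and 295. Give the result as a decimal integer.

137 = 010001001
295 = 100100111
 OR → 110101111 = 431

431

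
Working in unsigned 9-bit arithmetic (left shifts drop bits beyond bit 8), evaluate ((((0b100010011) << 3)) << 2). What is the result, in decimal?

0b100010011 = 100010011
→ << 3 (mod 2^9) → 010011000 = 152
→ << 2 (mod 2^9) → 001100000 = 96

96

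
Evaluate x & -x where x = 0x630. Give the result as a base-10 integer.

x = 11000110000 = 1584
-x (two's complement) = …00111010000
AND   = 00000010000 = 16
(x & -x isolates the lowest set bit of x.)

16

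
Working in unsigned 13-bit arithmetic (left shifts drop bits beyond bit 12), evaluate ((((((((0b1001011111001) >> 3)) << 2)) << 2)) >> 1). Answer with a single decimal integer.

760

0b1001011111001 = 1001011111001
→ >> 3 → 0001001011111 = 607
→ << 2 (mod 2^13) → 0100101111100 = 2428
→ << 2 (mod 2^13) → 0010111110000 = 1520
→ >> 1 → 0001011111000 = 760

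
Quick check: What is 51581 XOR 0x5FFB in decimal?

38534

51581 = 1100100101111101
0x5FFB = 0101111111111011
XOR → 1001011010000110 = 38534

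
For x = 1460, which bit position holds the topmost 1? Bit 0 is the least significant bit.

1460 = 10110110100
The topmost 1 is at position 10 (since 2^10 = 1024 ≤ 1460 < 2048).

10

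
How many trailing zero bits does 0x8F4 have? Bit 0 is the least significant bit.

2

0x8F4 = 100011110100
Trailing zeros: 2, so the lowest set bit is bit 2 (value 4).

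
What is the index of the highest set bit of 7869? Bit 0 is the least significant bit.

7869 = 1111010111101
The topmost 1 is at position 12 (since 2^12 = 4096 ≤ 7869 < 8192).

12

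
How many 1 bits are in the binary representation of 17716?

17716 = 100010100110100
Count the 1s: 1 + 1 + 1 + 1 + 1 + 1 = 6

6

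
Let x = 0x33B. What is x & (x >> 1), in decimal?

281

x = 1100111011 = 827
x>>1 = 0110011101
AND  = 0100011001 = 281
(x & (x >> 1) has a 1 wherever x has two consecutive 1 bits.)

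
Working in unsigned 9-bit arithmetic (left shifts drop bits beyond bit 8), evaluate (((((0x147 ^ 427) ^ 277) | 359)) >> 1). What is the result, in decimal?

255

0x147 = 101000111
427 = 110101011
→ ^ → 011101100 = 236
277 = 100010101
→ ^ → 111111001 = 505
359 = 101100111
→ | → 111111111 = 511
→ >> 1 → 011111111 = 255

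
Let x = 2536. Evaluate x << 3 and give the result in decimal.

20288

2536 = 000100111101000
shift left by 3 → 100111101000000 = 20288
(equivalently, 2536 × 2^3 = 2536 × 8)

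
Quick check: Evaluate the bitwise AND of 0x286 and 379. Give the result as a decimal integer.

0x286 = 1010000110
379 = 0101111011
AND → 0000000010 = 2

2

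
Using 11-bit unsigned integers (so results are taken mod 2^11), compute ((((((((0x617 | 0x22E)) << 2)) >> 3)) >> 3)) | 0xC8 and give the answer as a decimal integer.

203

0x617 = 11000010111
0x22E = 01000101110
→ | → 11000111111 = 1599
→ << 2 (mod 2^11) → 00011111100 = 252
→ >> 3 → 00000011111 = 31
→ >> 3 → 00000000011 = 3
0xC8 = 00011001000
→ | → 00011001011 = 203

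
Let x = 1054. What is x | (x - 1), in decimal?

1055

x = 10000011110 = 1054
x - 1 = 10000011101
OR    = 10000011111 = 1055
(x | (x - 1) sets all bits below the lowest set bit.)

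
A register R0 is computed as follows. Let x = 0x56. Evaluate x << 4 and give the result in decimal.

0x56 = 00001010110
shift left by 4 → 10101100000 = 1376
(equivalently, 86 × 2^4 = 86 × 16)

1376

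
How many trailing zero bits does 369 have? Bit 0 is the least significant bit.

0

369 = 101110001
Trailing zeros: 0, so the lowest set bit is bit 0 (value 1).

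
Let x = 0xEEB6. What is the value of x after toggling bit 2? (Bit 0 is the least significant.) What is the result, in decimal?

61106

x = 1110111010110110
bit 2 is currently 1; toggle it via x ^ (1 << 2) = x ^ 4
→ 1110111010110010 = 61106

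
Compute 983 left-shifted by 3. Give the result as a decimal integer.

7864

983 = 0001111010111
shift left by 3 → 1111010111000 = 7864
(equivalently, 983 × 2^3 = 983 × 8)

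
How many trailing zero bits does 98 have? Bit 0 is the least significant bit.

1

98 = 1100010
Trailing zeros: 1, so the lowest set bit is bit 1 (value 2).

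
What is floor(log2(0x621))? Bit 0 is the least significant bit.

0x621 = 11000100001
The topmost 1 is at position 10 (since 2^10 = 1024 ≤ 1569 < 2048).

10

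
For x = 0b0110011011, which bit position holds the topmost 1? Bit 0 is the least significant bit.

0b0110011011 = 110011011
The topmost 1 is at position 8 (since 2^8 = 256 ≤ 411 < 512).

8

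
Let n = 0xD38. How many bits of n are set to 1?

0xD38 = 110100111000
Count the 1s: 1 + 1 + 1 + 1 + 1 + 1 = 6

6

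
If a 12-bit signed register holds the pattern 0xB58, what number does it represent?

pattern = 101101011000 (MSB is 1 ⇒ negative)
Invert: 010010100111, add 1 → 010010101000 = 1192, so the value is -1192.
(Equivalently: 2904 - 2^12 = 2904 - 4096 = -1192.)

-1192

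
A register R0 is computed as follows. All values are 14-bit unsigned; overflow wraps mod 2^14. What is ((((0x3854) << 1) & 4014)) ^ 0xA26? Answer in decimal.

0x3854 = 11100001010100
→ << 1 (mod 2^14) → 11000010101000 = 12456
4014 = 00111110101110
→ & → 00000010101000 = 168
0xA26 = 00101000100110
→ ^ → 00101010001110 = 2702

2702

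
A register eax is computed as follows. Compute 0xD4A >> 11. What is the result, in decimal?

0xD4A = 110101001010
shift right by 11 → 000000000001 = 1
(equivalently, floor(3402 / 2048))

1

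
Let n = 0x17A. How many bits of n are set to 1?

0x17A = 101111010
Count the 1s: 1 + 1 + 1 + 1 + 1 + 1 = 6

6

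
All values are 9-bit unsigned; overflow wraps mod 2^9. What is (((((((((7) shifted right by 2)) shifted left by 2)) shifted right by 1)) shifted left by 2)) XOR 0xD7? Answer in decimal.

7 = 000000111
→ shifted right by 2 → 000000001 = 1
→ shifted left by 2 (mod 2^9) → 000000100 = 4
→ shifted right by 1 → 000000010 = 2
→ shifted left by 2 (mod 2^9) → 000001000 = 8
0xD7 = 011010111
→ XOR → 011011111 = 223

223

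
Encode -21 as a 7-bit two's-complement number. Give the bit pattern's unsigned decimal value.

21 in 7 bits: 0010101
Invert: 1101010
Add 1:  1101011 = 107
(Check: 2^7 - 21 = 128 - 21 = 107.)

107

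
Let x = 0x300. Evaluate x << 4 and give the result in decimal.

0x300 = 00001100000000
shift left by 4 → 11000000000000 = 12288
(equivalently, 768 × 2^4 = 768 × 16)

12288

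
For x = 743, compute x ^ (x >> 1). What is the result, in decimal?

916

x = 1011100111 = 743
x>>1 = 0101110011
XOR  = 1110010100 = 916
(x ^ (x >> 1) gives the standard binary-reflected Gray code of x.)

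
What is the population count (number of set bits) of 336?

336 = 101010000
Count the 1s: 1 + 1 + 1 = 3

3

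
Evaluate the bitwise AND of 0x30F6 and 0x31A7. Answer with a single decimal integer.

12454

0x30F6 = 11000011110110
0x31A7 = 11000110100111
AND → 11000010100110 = 12454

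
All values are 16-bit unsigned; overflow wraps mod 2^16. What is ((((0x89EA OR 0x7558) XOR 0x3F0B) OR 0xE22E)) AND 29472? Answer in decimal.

0x89EA = 1000100111101010
0x7558 = 0111010101011000
→ OR → 1111110111111010 = 65018
0x3F0B = 0011111100001011
→ XOR → 1100001011110001 = 49905
0xE22E = 1110001000101110
→ OR → 1110001011111111 = 58111
29472 = 0111001100100000
→ AND → 0110001000100000 = 25120

25120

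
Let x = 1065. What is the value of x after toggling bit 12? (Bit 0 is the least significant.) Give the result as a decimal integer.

x = 0010000101001
bit 12 is currently 0; toggle it via x ^ (1 << 12) = x ^ 4096
→ 1010000101001 = 5161

5161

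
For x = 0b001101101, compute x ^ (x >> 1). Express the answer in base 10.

91

x = 1101101 = 109
x>>1 = 0110110
XOR  = 1011011 = 91
(x ^ (x >> 1) gives the standard binary-reflected Gray code of x.)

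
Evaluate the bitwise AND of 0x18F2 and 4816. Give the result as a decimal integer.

0x18F2 = 1100011110010
4816 = 1001011010000
AND → 1000011010000 = 4304

4304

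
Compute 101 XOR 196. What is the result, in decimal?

161

101 = 01100101
196 = 11000100
XOR → 10100001 = 161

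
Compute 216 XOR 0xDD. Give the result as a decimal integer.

5

216 = 11011000
0xDD = 11011101
XOR → 00000101 = 5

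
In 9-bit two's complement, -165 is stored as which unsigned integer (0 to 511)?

165 in 9 bits: 010100101
Invert: 101011010
Add 1:  101011011 = 347
(Check: 2^9 - 165 = 512 - 165 = 347.)

347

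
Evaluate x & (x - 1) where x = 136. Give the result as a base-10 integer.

128

x = 10001000 = 136
x - 1 = 10000111
AND   = 10000000 = 128
(x & (x - 1) clears the lowest set bit of x.)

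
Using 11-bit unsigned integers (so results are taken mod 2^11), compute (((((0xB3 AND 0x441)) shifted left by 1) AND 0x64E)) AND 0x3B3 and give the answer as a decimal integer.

0xB3 = 00010110011
0x441 = 10001000001
→ AND → 00000000001 = 1
→ shifted left by 1 (mod 2^11) → 00000000010 = 2
0x64E = 11001001110
→ AND → 00000000010 = 2
0x3B3 = 01110110011
→ AND → 00000000010 = 2

2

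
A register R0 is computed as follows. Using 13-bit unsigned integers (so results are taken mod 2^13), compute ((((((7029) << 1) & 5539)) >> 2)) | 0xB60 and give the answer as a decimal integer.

7029 = 1101101110101
→ << 1 (mod 2^13) → 1011011101010 = 5866
5539 = 1010110100011
→ & → 1010010100010 = 5282
→ >> 2 → 0010100101000 = 1320
0xB60 = 0101101100000
→ | → 0111101101000 = 3944

3944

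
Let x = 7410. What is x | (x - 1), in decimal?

7411

x = 1110011110010 = 7410
x - 1 = 1110011110001
OR    = 1110011110011 = 7411
(x | (x - 1) sets all bits below the lowest set bit.)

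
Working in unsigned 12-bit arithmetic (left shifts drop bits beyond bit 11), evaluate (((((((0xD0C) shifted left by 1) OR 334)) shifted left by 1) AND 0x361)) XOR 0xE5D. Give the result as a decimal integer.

3197

0xD0C = 110100001100
→ shifted left by 1 (mod 2^12) → 101000011000 = 2584
334 = 000101001110
→ OR → 101101011110 = 2910
→ shifted left by 1 (mod 2^12) → 011010111100 = 1724
0x361 = 001101100001
→ AND → 001000100000 = 544
0xE5D = 111001011101
→ XOR → 110001111101 = 3197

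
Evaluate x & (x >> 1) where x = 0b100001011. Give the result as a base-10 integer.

x = 100001011 = 267
x>>1 = 010000101
AND  = 000000001 = 1
(x & (x >> 1) has a 1 wherever x has two consecutive 1 bits.)

1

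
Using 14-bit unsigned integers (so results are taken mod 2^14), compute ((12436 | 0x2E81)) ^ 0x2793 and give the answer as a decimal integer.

12436 = 11000010010100
0x2E81 = 10111010000001
→ | → 11111010010101 = 16021
0x2793 = 10011110010011
→ ^ → 01100100000110 = 6406

6406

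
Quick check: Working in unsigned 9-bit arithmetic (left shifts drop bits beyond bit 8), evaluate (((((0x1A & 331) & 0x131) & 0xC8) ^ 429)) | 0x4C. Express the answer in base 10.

0x1A = 000011010
331 = 101001011
→ & → 000001010 = 10
0x131 = 100110001
→ & → 000000000 = 0
0xC8 = 011001000
→ & → 000000000 = 0
429 = 110101101
→ ^ → 110101101 = 429
0x4C = 001001100
→ | → 111101101 = 493

493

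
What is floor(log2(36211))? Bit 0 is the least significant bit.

36211 = 1000110101110011
The topmost 1 is at position 15 (since 2^15 = 32768 ≤ 36211 < 65536).

15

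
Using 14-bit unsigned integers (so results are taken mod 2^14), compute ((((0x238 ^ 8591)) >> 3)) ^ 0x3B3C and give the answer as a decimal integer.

16202

0x238 = 00001000111000
8591 = 10000110001111
→ ^ → 10001110110111 = 9143
→ >> 3 → 00010001110110 = 1142
0x3B3C = 11101100111100
→ ^ → 11111101001010 = 16202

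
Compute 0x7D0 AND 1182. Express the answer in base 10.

0x7D0 = 11111010000
1182 = 10010011110
AND → 10010010000 = 1168

1168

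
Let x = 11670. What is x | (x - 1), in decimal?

x = 10110110010110 = 11670
x - 1 = 10110110010101
OR    = 10110110010111 = 11671
(x | (x - 1) sets all bits below the lowest set bit.)

11671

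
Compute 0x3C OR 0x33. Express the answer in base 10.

0x3C = 111100
0x33 = 110011
 OR → 111111 = 63

63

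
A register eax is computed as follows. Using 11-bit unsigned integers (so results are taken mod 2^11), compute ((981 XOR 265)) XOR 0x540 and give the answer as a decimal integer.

981 = 01111010101
265 = 00100001001
→ XOR → 01011011100 = 732
0x540 = 10101000000
→ XOR → 11110011100 = 1948

1948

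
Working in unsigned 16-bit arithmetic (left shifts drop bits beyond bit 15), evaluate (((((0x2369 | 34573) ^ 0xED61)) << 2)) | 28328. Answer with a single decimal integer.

0x2369 = 0010001101101001
34573 = 1000011100001101
→ | → 1010011101101101 = 42861
0xED61 = 1110110101100001
→ ^ → 0100101000001100 = 18956
→ << 2 (mod 2^16) → 0010100000110000 = 10288
28328 = 0110111010101000
→ | → 0110111010111000 = 28344

28344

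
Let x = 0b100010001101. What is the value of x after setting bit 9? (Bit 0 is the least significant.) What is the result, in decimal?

2701

x = 100010001101
bit 9 is currently 0; set it via x | (1 << 9) = x | 512
→ 101010001101 = 2701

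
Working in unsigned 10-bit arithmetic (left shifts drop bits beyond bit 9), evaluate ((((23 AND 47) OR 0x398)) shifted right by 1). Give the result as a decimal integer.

463

23 = 0000010111
47 = 0000101111
→ AND → 0000000111 = 7
0x398 = 1110011000
→ OR → 1110011111 = 927
→ shifted right by 1 → 0111001111 = 463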